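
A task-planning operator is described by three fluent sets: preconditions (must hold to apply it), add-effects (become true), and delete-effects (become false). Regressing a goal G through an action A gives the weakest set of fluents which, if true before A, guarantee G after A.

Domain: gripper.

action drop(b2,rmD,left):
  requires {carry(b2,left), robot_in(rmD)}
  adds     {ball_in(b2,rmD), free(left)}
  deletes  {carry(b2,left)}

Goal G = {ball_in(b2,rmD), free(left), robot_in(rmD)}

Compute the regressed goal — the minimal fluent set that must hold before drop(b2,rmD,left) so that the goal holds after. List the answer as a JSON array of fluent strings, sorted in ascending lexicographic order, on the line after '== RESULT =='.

Compute (G \ add) ∪ pre:
  G ∩ del = {}  (empty — regression defined)
  G \ add = {ball_in(b2,rmD), free(left), robot_in(rmD)} \ {ball_in(b2,rmD), free(left)} = {robot_in(rmD)}
  ∪ pre   = {robot_in(rmD)} ∪ {carry(b2,left), robot_in(rmD)}
          = {carry(b2,left), robot_in(rmD)}

== RESULT ==
["carry(b2,left)", "robot_in(rmD)"]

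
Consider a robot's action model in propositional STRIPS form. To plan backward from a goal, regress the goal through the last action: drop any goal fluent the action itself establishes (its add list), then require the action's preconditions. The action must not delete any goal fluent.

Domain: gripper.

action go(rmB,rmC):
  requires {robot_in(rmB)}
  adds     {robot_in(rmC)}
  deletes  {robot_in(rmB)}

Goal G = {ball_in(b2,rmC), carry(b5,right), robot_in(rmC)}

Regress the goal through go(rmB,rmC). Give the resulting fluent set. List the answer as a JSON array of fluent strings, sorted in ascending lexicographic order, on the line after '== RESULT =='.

Regress:
  G ∩ del = {}  (empty — regression defined)
  G \ add = {ball_in(b2,rmC), carry(b5,right), robot_in(rmC)} \ {robot_in(rmC)} = {ball_in(b2,rmC), carry(b5,right)}
  ∪ pre   = {ball_in(b2,rmC), carry(b5,right)} ∪ {robot_in(rmB)}
          = {ball_in(b2,rmC), carry(b5,right), robot_in(rmB)}

== RESULT ==
["ball_in(b2,rmC)", "carry(b5,right)", "robot_in(rmB)"]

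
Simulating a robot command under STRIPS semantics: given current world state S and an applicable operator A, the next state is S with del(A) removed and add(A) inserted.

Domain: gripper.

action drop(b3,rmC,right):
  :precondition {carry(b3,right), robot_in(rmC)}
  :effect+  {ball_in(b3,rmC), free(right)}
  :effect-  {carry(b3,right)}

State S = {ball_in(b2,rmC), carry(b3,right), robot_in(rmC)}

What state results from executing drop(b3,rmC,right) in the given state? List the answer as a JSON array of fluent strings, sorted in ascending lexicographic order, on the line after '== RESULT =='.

Compute (S \ del) ∪ add:
  pre ⊆ S: {carry(b3,right), robot_in(rmC)} ⊆ S  — applicable
  S \ del = {ball_in(b2,rmC), robot_in(rmC)}
  ∪ add   = {ball_in(b2,rmC), ball_in(b3,rmC), free(right), robot_in(rmC)}

== RESULT ==
["ball_in(b2,rmC)", "ball_in(b3,rmC)", "free(right)", "robot_in(rmC)"]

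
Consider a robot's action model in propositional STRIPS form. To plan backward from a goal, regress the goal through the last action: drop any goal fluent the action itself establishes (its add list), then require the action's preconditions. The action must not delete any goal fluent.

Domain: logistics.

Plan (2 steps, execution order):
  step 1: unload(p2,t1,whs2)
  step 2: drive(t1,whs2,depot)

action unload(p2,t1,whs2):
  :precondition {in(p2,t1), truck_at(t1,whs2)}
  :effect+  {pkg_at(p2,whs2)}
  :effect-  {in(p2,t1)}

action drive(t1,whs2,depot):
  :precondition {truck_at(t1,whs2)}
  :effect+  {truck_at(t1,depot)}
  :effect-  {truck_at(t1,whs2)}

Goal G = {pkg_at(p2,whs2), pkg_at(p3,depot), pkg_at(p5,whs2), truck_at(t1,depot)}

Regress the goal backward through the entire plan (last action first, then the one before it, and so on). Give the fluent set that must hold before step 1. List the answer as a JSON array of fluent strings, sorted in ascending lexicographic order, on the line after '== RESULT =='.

Work backward from the goal:
  through step 2 (drive(t1,whs2,depot)): drop {truck_at(t1,depot)}, keep {pkg_at(p2,whs2), pkg_at(p3,depot), pkg_at(p5,whs2)}, require {truck_at(t1,whs2)}
    → {pkg_at(p2,whs2), pkg_at(p3,depot), pkg_at(p5,whs2), truck_at(t1,whs2)}
  through step 1 (unload(p2,t1,whs2)): drop {pkg_at(p2,whs2)}, keep {pkg_at(p3,depot), pkg_at(p5,whs2), truck_at(t1,whs2)}, require {in(p2,t1), truck_at(t1,whs2)}
    → {in(p2,t1), pkg_at(p3,depot), pkg_at(p5,whs2), truck_at(t1,whs2)}

== RESULT ==
["in(p2,t1)", "pkg_at(p3,depot)", "pkg_at(p5,whs2)", "truck_at(t1,whs2)"]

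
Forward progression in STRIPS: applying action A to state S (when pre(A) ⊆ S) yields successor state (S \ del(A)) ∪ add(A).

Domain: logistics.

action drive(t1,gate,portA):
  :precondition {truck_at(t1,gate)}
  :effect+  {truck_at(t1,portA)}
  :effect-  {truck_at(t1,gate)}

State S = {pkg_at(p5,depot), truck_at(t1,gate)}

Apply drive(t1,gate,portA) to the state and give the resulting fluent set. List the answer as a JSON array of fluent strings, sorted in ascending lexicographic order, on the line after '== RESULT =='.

Compute (S \ del) ∪ add:
  pre ⊆ S: {truck_at(t1,gate)} ⊆ S  — applicable
  S \ del = {pkg_at(p5,depot)}
  ∪ add   = {pkg_at(p5,depot), truck_at(t1,portA)}

== RESULT ==
["pkg_at(p5,depot)", "truck_at(t1,portA)"]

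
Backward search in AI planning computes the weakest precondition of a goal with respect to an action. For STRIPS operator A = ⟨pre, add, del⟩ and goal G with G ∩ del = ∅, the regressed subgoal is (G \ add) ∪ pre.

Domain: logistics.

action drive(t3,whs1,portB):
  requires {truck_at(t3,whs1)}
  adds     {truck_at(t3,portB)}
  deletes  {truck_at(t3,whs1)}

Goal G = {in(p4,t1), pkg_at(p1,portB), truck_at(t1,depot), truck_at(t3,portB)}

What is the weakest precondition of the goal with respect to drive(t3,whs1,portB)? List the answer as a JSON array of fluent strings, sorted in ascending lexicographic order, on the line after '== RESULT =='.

Compute (G \ add) ∪ pre:
  G ∩ del = {}  (empty — regression defined)
  G \ add = {in(p4,t1), pkg_at(p1,portB), truck_at(t1,depot), truck_at(t3,portB)} \ {truck_at(t3,portB)} = {in(p4,t1), pkg_at(p1,portB), truck_at(t1,depot)}
  ∪ pre   = {in(p4,t1), pkg_at(p1,portB), truck_at(t1,depot)} ∪ {truck_at(t3,whs1)}
          = {in(p4,t1), pkg_at(p1,portB), truck_at(t1,depot), truck_at(t3,whs1)}

== RESULT ==
["in(p4,t1)", "pkg_at(p1,portB)", "truck_at(t1,depot)", "truck_at(t3,whs1)"]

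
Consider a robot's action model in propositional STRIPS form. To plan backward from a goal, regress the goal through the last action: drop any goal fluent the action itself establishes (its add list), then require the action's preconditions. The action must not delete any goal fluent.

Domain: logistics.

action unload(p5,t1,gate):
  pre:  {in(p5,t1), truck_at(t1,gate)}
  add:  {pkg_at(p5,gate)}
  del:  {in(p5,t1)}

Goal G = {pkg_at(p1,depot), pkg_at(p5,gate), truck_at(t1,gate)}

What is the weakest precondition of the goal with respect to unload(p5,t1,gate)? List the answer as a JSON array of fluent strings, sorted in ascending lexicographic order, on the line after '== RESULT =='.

Regress:
  G ∩ del = {}  (empty — regression defined)
  G \ add = {pkg_at(p1,depot), pkg_at(p5,gate), truck_at(t1,gate)} \ {pkg_at(p5,gate)} = {pkg_at(p1,depot), truck_at(t1,gate)}
  ∪ pre   = {pkg_at(p1,depot), truck_at(t1,gate)} ∪ {in(p5,t1), truck_at(t1,gate)}
          = {in(p5,t1), pkg_at(p1,depot), truck_at(t1,gate)}

== RESULT ==
["in(p5,t1)", "pkg_at(p1,depot)", "truck_at(t1,gate)"]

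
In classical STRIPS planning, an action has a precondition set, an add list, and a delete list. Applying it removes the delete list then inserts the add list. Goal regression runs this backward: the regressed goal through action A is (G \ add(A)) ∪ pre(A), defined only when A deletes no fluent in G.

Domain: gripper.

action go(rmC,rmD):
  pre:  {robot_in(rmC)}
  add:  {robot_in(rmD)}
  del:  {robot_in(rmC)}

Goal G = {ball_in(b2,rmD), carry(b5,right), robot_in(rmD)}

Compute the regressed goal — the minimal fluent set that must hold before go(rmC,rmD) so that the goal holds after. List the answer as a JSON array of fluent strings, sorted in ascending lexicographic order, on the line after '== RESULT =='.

Compute (G \ add) ∪ pre:
  G ∩ del = {}  (empty — regression defined)
  G \ add = {ball_in(b2,rmD), carry(b5,right), robot_in(rmD)} \ {robot_in(rmD)} = {ball_in(b2,rmD), carry(b5,right)}
  ∪ pre   = {ball_in(b2,rmD), carry(b5,right)} ∪ {robot_in(rmC)}
          = {ball_in(b2,rmD), carry(b5,right), robot_in(rmC)}

== RESULT ==
["ball_in(b2,rmD)", "carry(b5,right)", "robot_in(rmC)"]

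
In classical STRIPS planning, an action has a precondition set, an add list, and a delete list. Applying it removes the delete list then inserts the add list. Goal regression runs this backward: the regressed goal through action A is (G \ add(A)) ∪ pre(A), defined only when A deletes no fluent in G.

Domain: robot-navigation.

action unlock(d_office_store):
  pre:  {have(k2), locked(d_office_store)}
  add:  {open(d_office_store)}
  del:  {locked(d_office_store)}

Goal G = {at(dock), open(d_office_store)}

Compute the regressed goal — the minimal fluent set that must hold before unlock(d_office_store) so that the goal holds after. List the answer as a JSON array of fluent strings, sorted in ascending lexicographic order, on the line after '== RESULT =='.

Compute (G \ add) ∪ pre:
  G ∩ del = {}  (empty — regression defined)
  G \ add = {at(dock), open(d_office_store)} \ {open(d_office_store)} = {at(dock)}
  ∪ pre   = {at(dock)} ∪ {have(k2), locked(d_office_store)}
          = {at(dock), have(k2), locked(d_office_store)}

== RESULT ==
["at(dock)", "have(k2)", "locked(d_office_store)"]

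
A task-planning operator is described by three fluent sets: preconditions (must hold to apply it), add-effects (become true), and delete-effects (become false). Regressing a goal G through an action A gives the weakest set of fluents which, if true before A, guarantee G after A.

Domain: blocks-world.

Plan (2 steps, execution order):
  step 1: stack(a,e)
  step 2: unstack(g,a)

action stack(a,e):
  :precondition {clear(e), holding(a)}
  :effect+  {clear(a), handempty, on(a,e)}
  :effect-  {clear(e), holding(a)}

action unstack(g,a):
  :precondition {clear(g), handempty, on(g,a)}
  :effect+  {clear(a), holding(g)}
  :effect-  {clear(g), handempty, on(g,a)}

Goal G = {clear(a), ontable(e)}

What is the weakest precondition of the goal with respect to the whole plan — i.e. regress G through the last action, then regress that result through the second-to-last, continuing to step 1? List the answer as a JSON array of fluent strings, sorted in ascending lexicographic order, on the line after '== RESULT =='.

Regress step by step:
  through step 2 (unstack(g,a)): drop {clear(a)}, keep {ontable(e)}, require {clear(g), handempty, on(g,a)}
    → {clear(g), handempty, on(g,a), ontable(e)}
  through step 1 (stack(a,e)): drop {handempty}, keep {clear(g), on(g,a), ontable(e)}, require {clear(e), holding(a)}
    → {clear(e), clear(g), holding(a), on(g,a), ontable(e)}

== RESULT ==
["clear(e)", "clear(g)", "holding(a)", "on(g,a)", "ontable(e)"]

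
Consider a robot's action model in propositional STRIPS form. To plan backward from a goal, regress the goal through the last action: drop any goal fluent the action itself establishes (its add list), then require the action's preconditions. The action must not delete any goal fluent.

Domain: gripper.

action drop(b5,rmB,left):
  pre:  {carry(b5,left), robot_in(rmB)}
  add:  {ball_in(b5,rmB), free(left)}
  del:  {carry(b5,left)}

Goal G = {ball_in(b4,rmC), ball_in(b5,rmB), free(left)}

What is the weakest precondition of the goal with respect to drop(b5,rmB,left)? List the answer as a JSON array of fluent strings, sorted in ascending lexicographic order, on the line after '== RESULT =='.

Compute (G \ add) ∪ pre:
  G ∩ del = {}  (empty — regression defined)
  G \ add = {ball_in(b4,rmC), ball_in(b5,rmB), free(left)} \ {ball_in(b5,rmB), free(left)} = {ball_in(b4,rmC)}
  ∪ pre   = {ball_in(b4,rmC)} ∪ {carry(b5,left), robot_in(rmB)}
          = {ball_in(b4,rmC), carry(b5,left), robot_in(rmB)}

== RESULT ==
["ball_in(b4,rmC)", "carry(b5,left)", "robot_in(rmB)"]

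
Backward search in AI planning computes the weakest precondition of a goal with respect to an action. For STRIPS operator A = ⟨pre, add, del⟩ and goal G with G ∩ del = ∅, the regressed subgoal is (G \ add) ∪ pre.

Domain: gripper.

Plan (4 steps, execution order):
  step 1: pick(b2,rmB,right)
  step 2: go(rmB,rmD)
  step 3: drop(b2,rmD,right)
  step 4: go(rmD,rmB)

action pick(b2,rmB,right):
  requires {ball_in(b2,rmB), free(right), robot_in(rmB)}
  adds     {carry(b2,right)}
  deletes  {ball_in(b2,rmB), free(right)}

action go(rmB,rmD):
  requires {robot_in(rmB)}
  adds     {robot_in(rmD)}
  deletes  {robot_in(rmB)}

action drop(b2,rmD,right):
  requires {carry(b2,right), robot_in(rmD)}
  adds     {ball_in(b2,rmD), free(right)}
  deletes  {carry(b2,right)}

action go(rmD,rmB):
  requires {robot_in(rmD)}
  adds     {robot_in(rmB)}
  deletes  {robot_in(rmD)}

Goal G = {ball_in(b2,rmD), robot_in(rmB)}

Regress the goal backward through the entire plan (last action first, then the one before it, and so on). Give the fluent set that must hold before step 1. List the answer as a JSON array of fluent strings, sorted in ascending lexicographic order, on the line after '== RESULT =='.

Work backward from the goal:
  through step 4 (go(rmD,rmB)): drop {robot_in(rmB)}, keep {ball_in(b2,rmD)}, require {robot_in(rmD)}
    → {ball_in(b2,rmD), robot_in(rmD)}
  through step 3 (drop(b2,rmD,right)): drop {ball_in(b2,rmD)}, keep {robot_in(rmD)}, require {carry(b2,right), robot_in(rmD)}
    → {carry(b2,right), robot_in(rmD)}
  through step 2 (go(rmB,rmD)): drop {robot_in(rmD)}, keep {carry(b2,right)}, require {robot_in(rmB)}
    → {carry(b2,right), robot_in(rmB)}
  through step 1 (pick(b2,rmB,right)): drop {carry(b2,right)}, keep {robot_in(rmB)}, require {ball_in(b2,rmB), free(right), robot_in(rmB)}
    → {ball_in(b2,rmB), free(right), robot_in(rmB)}

== RESULT ==
["ball_in(b2,rmB)", "free(right)", "robot_in(rmB)"]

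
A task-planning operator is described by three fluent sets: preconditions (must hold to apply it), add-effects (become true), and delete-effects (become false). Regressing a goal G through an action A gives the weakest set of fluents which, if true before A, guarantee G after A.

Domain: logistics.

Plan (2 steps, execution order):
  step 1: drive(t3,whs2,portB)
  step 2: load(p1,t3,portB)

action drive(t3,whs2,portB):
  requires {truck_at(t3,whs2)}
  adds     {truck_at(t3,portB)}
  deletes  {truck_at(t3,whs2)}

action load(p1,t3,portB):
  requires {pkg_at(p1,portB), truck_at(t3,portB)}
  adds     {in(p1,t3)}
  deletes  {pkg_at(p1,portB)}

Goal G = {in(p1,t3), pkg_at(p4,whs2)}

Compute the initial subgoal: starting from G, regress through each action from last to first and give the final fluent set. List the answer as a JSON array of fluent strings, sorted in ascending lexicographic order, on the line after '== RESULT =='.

Work backward from the goal:
  through step 2 (load(p1,t3,portB)): drop {in(p1,t3)}, keep {pkg_at(p4,whs2)}, require {pkg_at(p1,portB), truck_at(t3,portB)}
    → {pkg_at(p1,portB), pkg_at(p4,whs2), truck_at(t3,portB)}
  through step 1 (drive(t3,whs2,portB)): drop {truck_at(t3,portB)}, keep {pkg_at(p1,portB), pkg_at(p4,whs2)}, require {truck_at(t3,whs2)}
    → {pkg_at(p1,portB), pkg_at(p4,whs2), truck_at(t3,whs2)}

== RESULT ==
["pkg_at(p1,portB)", "pkg_at(p4,whs2)", "truck_at(t3,whs2)"]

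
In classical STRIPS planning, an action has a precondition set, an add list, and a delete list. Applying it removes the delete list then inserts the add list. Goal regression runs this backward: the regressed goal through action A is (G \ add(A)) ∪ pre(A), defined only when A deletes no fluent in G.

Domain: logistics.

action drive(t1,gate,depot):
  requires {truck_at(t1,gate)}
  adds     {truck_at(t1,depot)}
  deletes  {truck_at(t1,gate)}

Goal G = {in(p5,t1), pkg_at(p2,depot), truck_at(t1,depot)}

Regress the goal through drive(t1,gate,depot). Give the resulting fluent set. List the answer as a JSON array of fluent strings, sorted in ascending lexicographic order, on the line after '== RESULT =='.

Regress:
  G ∩ del = {}  (empty — regression defined)
  G \ add = {in(p5,t1), pkg_at(p2,depot), truck_at(t1,depot)} \ {truck_at(t1,depot)} = {in(p5,t1), pkg_at(p2,depot)}
  ∪ pre   = {in(p5,t1), pkg_at(p2,depot)} ∪ {truck_at(t1,gate)}
          = {in(p5,t1), pkg_at(p2,depot), truck_at(t1,gate)}

== RESULT ==
["in(p5,t1)", "pkg_at(p2,depot)", "truck_at(t1,gate)"]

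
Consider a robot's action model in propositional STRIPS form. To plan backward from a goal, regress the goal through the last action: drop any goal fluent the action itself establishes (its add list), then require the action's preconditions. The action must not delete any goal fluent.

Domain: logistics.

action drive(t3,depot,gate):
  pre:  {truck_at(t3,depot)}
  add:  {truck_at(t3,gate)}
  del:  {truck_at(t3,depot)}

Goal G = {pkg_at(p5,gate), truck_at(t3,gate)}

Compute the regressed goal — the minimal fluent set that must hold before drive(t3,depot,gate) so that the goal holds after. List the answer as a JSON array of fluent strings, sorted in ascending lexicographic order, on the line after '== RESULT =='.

Compute (G \ add) ∪ pre:
  G ∩ del = {}  (empty — regression defined)
  G \ add = {pkg_at(p5,gate), truck_at(t3,gate)} \ {truck_at(t3,gate)} = {pkg_at(p5,gate)}
  ∪ pre   = {pkg_at(p5,gate)} ∪ {truck_at(t3,depot)}
          = {pkg_at(p5,gate), truck_at(t3,depot)}

== RESULT ==
["pkg_at(p5,gate)", "truck_at(t3,depot)"]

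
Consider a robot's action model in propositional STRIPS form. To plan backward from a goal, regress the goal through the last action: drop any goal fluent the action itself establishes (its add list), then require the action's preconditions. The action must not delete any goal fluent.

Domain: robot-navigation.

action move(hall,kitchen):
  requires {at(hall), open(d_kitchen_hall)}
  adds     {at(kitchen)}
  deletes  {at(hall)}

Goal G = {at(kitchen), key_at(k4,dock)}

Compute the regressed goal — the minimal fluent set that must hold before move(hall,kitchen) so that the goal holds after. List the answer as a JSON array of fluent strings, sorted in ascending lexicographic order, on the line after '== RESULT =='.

Regress:
  G ∩ del = {}  (empty — regression defined)
  G \ add = {at(kitchen), key_at(k4,dock)} \ {at(kitchen)} = {key_at(k4,dock)}
  ∪ pre   = {key_at(k4,dock)} ∪ {at(hall), open(d_kitchen_hall)}
          = {at(hall), key_at(k4,dock), open(d_kitchen_hall)}

== RESULT ==
["at(hall)", "key_at(k4,dock)", "open(d_kitchen_hall)"]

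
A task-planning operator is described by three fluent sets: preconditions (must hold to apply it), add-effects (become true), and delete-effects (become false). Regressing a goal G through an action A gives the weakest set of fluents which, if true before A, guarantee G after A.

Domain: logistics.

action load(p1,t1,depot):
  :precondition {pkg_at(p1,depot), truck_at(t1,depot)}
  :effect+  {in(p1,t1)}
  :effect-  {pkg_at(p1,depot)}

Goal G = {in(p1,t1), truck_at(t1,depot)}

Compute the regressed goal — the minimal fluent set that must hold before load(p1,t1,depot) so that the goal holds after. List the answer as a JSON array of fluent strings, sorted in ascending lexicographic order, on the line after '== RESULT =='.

Regress:
  G ∩ del = {}  (empty — regression defined)
  G \ add = {in(p1,t1), truck_at(t1,depot)} \ {in(p1,t1)} = {truck_at(t1,depot)}
  ∪ pre   = {truck_at(t1,depot)} ∪ {pkg_at(p1,depot), truck_at(t1,depot)}
          = {pkg_at(p1,depot), truck_at(t1,depot)}

== RESULT ==
["pkg_at(p1,depot)", "truck_at(t1,depot)"]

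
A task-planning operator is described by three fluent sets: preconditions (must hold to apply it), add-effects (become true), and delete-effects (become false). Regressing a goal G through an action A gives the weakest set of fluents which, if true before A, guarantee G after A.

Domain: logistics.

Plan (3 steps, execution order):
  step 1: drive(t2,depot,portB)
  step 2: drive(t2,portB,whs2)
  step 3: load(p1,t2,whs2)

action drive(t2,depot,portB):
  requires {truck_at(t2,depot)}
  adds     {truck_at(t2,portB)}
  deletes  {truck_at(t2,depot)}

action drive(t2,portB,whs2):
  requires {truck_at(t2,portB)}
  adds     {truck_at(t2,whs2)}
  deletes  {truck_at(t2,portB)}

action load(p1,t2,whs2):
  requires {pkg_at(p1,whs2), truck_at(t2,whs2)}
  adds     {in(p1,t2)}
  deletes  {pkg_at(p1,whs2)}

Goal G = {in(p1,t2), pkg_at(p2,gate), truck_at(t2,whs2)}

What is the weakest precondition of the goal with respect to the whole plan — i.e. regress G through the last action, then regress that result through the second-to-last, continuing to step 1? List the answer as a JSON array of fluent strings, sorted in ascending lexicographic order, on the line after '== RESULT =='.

Regress step by step:
  through step 3 (load(p1,t2,whs2)): drop {in(p1,t2)}, keep {pkg_at(p2,gate), truck_at(t2,whs2)}, require {pkg_at(p1,whs2), truck_at(t2,whs2)}
    → {pkg_at(p1,whs2), pkg_at(p2,gate), truck_at(t2,whs2)}
  through step 2 (drive(t2,portB,whs2)): drop {truck_at(t2,whs2)}, keep {pkg_at(p1,whs2), pkg_at(p2,gate)}, require {truck_at(t2,portB)}
    → {pkg_at(p1,whs2), pkg_at(p2,gate), truck_at(t2,portB)}
  through step 1 (drive(t2,depot,portB)): drop {truck_at(t2,portB)}, keep {pkg_at(p1,whs2), pkg_at(p2,gate)}, require {truck_at(t2,depot)}
    → {pkg_at(p1,whs2), pkg_at(p2,gate), truck_at(t2,depot)}

== RESULT ==
["pkg_at(p1,whs2)", "pkg_at(p2,gate)", "truck_at(t2,depot)"]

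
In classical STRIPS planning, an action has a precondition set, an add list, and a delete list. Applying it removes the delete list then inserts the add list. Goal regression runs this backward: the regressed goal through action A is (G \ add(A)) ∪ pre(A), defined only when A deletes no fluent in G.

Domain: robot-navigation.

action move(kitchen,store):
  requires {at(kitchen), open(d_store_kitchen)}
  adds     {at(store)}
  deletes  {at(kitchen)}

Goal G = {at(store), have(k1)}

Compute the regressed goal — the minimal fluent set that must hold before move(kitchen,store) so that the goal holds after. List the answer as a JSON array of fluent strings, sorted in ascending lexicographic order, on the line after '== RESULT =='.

Compute (G \ add) ∪ pre:
  G ∩ del = {}  (empty — regression defined)
  G \ add = {at(store), have(k1)} \ {at(store)} = {have(k1)}
  ∪ pre   = {have(k1)} ∪ {at(kitchen), open(d_store_kitchen)}
          = {at(kitchen), have(k1), open(d_store_kitchen)}

== RESULT ==
["at(kitchen)", "have(k1)", "open(d_store_kitchen)"]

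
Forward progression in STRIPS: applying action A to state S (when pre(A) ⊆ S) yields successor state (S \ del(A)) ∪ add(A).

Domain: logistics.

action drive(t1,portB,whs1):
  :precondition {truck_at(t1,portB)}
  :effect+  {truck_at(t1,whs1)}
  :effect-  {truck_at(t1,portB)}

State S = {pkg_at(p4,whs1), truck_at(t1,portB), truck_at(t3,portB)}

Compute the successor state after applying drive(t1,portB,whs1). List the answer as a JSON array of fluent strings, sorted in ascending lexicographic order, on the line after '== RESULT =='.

Progress:
  pre ⊆ S: {truck_at(t1,portB)} ⊆ S  — applicable
  S \ del = {pkg_at(p4,whs1), truck_at(t3,portB)}
  ∪ add   = {pkg_at(p4,whs1), truck_at(t1,whs1), truck_at(t3,portB)}

== RESULT ==
["pkg_at(p4,whs1)", "truck_at(t1,whs1)", "truck_at(t3,portB)"]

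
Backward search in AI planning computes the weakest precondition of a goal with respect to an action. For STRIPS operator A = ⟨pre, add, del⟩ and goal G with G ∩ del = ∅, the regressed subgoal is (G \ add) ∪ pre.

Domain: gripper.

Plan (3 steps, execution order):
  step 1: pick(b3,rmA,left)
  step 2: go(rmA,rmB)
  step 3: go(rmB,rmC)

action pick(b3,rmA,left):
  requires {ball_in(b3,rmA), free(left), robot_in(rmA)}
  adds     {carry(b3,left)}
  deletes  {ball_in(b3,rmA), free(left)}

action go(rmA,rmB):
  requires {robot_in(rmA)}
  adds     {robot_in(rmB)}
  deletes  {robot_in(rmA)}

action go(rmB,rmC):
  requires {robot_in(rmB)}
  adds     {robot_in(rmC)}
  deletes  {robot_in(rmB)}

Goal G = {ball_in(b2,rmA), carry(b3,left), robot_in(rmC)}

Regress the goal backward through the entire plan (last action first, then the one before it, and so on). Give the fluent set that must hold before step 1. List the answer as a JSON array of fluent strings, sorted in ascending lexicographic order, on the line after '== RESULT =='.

Regress step by step:
  through step 3 (go(rmB,rmC)): drop {robot_in(rmC)}, keep {ball_in(b2,rmA), carry(b3,left)}, require {robot_in(rmB)}
    → {ball_in(b2,rmA), carry(b3,left), robot_in(rmB)}
  through step 2 (go(rmA,rmB)): drop {robot_in(rmB)}, keep {ball_in(b2,rmA), carry(b3,left)}, require {robot_in(rmA)}
    → {ball_in(b2,rmA), carry(b3,left), robot_in(rmA)}
  through step 1 (pick(b3,rmA,left)): drop {carry(b3,left)}, keep {ball_in(b2,rmA), robot_in(rmA)}, require {ball_in(b3,rmA), free(left), robot_in(rmA)}
    → {ball_in(b2,rmA), ball_in(b3,rmA), free(left), robot_in(rmA)}

== RESULT ==
["ball_in(b2,rmA)", "ball_in(b3,rmA)", "free(left)", "robot_in(rmA)"]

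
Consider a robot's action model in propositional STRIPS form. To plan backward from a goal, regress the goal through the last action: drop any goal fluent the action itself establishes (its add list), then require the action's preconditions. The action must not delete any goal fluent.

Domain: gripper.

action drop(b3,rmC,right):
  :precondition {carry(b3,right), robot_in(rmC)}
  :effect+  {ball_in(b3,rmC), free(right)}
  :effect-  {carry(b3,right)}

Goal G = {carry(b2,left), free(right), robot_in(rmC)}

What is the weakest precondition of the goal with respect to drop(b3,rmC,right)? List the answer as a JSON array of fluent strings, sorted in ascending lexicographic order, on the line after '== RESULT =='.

Compute (G \ add) ∪ pre:
  G ∩ del = {}  (empty — regression defined)
  G \ add = {carry(b2,left), free(right), robot_in(rmC)} \ {ball_in(b3,rmC), free(right)} = {carry(b2,left), robot_in(rmC)}
  ∪ pre   = {carry(b2,left), robot_in(rmC)} ∪ {carry(b3,right), robot_in(rmC)}
          = {carry(b2,left), carry(b3,right), robot_in(rmC)}

== RESULT ==
["carry(b2,left)", "carry(b3,right)", "robot_in(rmC)"]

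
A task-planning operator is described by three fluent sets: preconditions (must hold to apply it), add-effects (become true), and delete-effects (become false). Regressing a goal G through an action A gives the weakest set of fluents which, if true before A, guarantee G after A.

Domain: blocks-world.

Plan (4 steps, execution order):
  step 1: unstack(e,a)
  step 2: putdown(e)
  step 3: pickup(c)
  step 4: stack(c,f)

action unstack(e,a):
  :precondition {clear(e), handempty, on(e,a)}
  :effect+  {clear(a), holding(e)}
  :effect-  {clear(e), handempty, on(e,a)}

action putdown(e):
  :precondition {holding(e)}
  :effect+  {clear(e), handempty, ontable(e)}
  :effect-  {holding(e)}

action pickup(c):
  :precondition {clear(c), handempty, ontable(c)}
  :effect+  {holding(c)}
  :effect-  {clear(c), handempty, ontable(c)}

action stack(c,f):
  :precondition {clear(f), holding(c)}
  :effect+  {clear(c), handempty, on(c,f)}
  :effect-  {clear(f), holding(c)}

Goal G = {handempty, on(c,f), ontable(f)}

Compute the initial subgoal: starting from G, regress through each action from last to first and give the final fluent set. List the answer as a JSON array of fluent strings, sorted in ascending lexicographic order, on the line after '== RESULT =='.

Work backward from the goal:
  through step 4 (stack(c,f)): drop {handempty, on(c,f)}, keep {ontable(f)}, require {clear(f), holding(c)}
    → {clear(f), holding(c), ontable(f)}
  through step 3 (pickup(c)): drop {holding(c)}, keep {clear(f), ontable(f)}, require {clear(c), handempty, ontable(c)}
    → {clear(c), clear(f), handempty, ontable(c), ontable(f)}
  through step 2 (putdown(e)): drop {handempty}, keep {clear(c), clear(f), ontable(c), ontable(f)}, require {holding(e)}
    → {clear(c), clear(f), holding(e), ontable(c), ontable(f)}
  through step 1 (unstack(e,a)): drop {holding(e)}, keep {clear(c), clear(f), ontable(c), ontable(f)}, require {clear(e), handempty, on(e,a)}
    → {clear(c), clear(e), clear(f), handempty, on(e,a), ontable(c), ontable(f)}

== RESULT ==
["clear(c)", "clear(e)", "clear(f)", "handempty", "on(e,a)", "ontable(c)", "ontable(f)"]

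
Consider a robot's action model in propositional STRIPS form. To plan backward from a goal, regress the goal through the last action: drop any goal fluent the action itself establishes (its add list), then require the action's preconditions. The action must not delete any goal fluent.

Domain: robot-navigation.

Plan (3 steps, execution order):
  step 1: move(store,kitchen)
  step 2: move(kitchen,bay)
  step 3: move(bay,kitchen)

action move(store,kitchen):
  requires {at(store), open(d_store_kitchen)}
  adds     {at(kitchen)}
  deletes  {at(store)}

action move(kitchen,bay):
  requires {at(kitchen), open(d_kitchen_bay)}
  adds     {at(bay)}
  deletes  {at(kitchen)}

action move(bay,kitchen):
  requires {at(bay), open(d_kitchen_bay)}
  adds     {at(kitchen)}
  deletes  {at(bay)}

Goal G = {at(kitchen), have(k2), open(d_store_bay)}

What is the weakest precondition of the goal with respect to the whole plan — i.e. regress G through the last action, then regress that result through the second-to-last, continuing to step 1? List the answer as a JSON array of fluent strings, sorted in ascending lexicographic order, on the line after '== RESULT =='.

Work backward from the goal:
  through step 3 (move(bay,kitchen)): drop {at(kitchen)}, keep {have(k2), open(d_store_bay)}, require {at(bay), open(d_kitchen_bay)}
    → {at(bay), have(k2), open(d_kitchen_bay), open(d_store_bay)}
  through step 2 (move(kitchen,bay)): drop {at(bay)}, keep {have(k2), open(d_kitchen_bay), open(d_store_bay)}, require {at(kitchen), open(d_kitchen_bay)}
    → {at(kitchen), have(k2), open(d_kitchen_bay), open(d_store_bay)}
  through step 1 (move(store,kitchen)): drop {at(kitchen)}, keep {have(k2), open(d_kitchen_bay), open(d_store_bay)}, require {at(store), open(d_store_kitchen)}
    → {at(store), have(k2), open(d_kitchen_bay), open(d_store_bay), open(d_store_kitchen)}

== RESULT ==
["at(store)", "have(k2)", "open(d_kitchen_bay)", "open(d_store_bay)", "open(d_store_kitchen)"]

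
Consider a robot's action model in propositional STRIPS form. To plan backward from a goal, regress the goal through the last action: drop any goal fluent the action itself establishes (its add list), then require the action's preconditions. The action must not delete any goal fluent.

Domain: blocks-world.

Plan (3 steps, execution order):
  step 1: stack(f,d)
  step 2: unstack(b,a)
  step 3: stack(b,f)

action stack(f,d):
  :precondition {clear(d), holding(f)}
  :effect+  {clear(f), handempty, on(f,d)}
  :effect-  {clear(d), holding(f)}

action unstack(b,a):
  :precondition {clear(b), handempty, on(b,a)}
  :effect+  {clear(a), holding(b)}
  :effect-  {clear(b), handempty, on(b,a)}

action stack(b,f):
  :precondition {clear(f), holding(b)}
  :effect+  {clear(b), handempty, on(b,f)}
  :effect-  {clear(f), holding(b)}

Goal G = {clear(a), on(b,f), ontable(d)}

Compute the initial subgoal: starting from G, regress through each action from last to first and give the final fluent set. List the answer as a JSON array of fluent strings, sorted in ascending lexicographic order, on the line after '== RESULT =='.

Regress step by step:
  through step 3 (stack(b,f)): drop {on(b,f)}, keep {clear(a), ontable(d)}, require {clear(f), holding(b)}
    → {clear(a), clear(f), holding(b), ontable(d)}
  through step 2 (unstack(b,a)): drop {clear(a), holding(b)}, keep {clear(f), ontable(d)}, require {clear(b), handempty, on(b,a)}
    → {clear(b), clear(f), handempty, on(b,a), ontable(d)}
  through step 1 (stack(f,d)): drop {clear(f), handempty}, keep {clear(b), on(b,a), ontable(d)}, require {clear(d), holding(f)}
    → {clear(b), clear(d), holding(f), on(b,a), ontable(d)}

== RESULT ==
["clear(b)", "clear(d)", "holding(f)", "on(b,a)", "ontable(d)"]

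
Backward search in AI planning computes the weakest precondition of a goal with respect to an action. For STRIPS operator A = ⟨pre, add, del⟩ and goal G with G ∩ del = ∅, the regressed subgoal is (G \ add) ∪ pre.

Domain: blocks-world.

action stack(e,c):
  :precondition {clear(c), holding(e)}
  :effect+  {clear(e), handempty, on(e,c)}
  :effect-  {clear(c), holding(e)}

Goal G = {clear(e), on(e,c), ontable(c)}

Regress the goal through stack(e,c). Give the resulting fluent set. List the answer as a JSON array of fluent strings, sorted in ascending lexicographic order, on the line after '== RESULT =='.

Regress:
  G ∩ del = {}  (empty — regression defined)
  G \ add = {clear(e), on(e,c), ontable(c)} \ {clear(e), handempty, on(e,c)} = {ontable(c)}
  ∪ pre   = {ontable(c)} ∪ {clear(c), holding(e)}
          = {clear(c), holding(e), ontable(c)}

== RESULT ==
["clear(c)", "holding(e)", "ontable(c)"]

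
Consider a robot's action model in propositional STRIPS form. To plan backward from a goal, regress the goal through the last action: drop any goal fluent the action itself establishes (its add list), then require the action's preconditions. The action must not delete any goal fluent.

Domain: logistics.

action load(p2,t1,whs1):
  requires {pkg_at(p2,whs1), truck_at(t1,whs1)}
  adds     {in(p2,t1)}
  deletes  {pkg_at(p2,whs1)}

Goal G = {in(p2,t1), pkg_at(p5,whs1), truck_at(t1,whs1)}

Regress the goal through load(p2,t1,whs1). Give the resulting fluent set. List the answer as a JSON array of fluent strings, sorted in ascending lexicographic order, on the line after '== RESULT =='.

Compute (G \ add) ∪ pre:
  G ∩ del = {}  (empty — regression defined)
  G \ add = {in(p2,t1), pkg_at(p5,whs1), truck_at(t1,whs1)} \ {in(p2,t1)} = {pkg_at(p5,whs1), truck_at(t1,whs1)}
  ∪ pre   = {pkg_at(p5,whs1), truck_at(t1,whs1)} ∪ {pkg_at(p2,whs1), truck_at(t1,whs1)}
          = {pkg_at(p2,whs1), pkg_at(p5,whs1), truck_at(t1,whs1)}

== RESULT ==
["pkg_at(p2,whs1)", "pkg_at(p5,whs1)", "truck_at(t1,whs1)"]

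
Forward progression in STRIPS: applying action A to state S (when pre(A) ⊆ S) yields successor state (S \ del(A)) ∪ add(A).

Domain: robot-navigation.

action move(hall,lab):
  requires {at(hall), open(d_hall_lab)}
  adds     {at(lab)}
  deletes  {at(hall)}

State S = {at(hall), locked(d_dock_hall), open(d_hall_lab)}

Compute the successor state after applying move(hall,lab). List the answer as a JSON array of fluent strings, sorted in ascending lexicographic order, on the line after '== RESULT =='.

Progress:
  pre ⊆ S: {at(hall), open(d_hall_lab)} ⊆ S  — applicable
  S \ del = {locked(d_dock_hall), open(d_hall_lab)}
  ∪ add   = {at(lab), locked(d_dock_hall), open(d_hall_lab)}

== RESULT ==
["at(lab)", "locked(d_dock_hall)", "open(d_hall_lab)"]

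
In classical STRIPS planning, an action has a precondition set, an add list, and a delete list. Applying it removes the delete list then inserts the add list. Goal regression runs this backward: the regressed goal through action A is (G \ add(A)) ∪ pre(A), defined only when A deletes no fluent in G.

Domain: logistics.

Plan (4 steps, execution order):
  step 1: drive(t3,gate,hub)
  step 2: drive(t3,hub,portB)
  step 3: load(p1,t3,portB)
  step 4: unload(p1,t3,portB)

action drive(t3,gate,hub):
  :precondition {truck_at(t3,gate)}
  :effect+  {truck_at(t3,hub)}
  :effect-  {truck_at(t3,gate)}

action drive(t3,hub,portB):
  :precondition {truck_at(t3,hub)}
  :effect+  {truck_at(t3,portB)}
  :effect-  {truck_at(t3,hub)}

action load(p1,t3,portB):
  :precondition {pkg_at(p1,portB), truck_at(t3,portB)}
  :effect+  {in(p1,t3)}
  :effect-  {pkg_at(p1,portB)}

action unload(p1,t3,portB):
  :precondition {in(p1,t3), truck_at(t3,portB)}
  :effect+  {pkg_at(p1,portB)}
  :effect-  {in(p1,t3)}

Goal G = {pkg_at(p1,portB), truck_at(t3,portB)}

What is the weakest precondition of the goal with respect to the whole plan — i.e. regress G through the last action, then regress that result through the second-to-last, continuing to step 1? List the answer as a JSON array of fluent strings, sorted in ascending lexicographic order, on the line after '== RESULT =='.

Regress step by step:
  through step 4 (unload(p1,t3,portB)): drop {pkg_at(p1,portB)}, keep {truck_at(t3,portB)}, require {in(p1,t3), truck_at(t3,portB)}
    → {in(p1,t3), truck_at(t3,portB)}
  through step 3 (load(p1,t3,portB)): drop {in(p1,t3)}, keep {truck_at(t3,portB)}, require {pkg_at(p1,portB), truck_at(t3,portB)}
    → {pkg_at(p1,portB), truck_at(t3,portB)}
  through step 2 (drive(t3,hub,portB)): drop {truck_at(t3,portB)}, keep {pkg_at(p1,portB)}, require {truck_at(t3,hub)}
    → {pkg_at(p1,portB), truck_at(t3,hub)}
  through step 1 (drive(t3,gate,hub)): drop {truck_at(t3,hub)}, keep {pkg_at(p1,portB)}, require {truck_at(t3,gate)}
    → {pkg_at(p1,portB), truck_at(t3,gate)}

== RESULT ==
["pkg_at(p1,portB)", "truck_at(t3,gate)"]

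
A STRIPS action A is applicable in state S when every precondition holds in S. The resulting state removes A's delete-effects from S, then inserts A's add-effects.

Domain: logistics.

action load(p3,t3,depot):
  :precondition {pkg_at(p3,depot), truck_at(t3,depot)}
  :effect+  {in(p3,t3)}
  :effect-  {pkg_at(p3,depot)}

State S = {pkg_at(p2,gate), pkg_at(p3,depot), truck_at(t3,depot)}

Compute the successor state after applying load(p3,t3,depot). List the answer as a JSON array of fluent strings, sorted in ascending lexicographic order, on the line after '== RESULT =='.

Compute (S \ del) ∪ add:
  pre ⊆ S: {pkg_at(p3,depot), truck_at(t3,depot)} ⊆ S  — applicable
  S \ del = {pkg_at(p2,gate), truck_at(t3,depot)}
  ∪ add   = {in(p3,t3), pkg_at(p2,gate), truck_at(t3,depot)}

== RESULT ==
["in(p3,t3)", "pkg_at(p2,gate)", "truck_at(t3,depot)"]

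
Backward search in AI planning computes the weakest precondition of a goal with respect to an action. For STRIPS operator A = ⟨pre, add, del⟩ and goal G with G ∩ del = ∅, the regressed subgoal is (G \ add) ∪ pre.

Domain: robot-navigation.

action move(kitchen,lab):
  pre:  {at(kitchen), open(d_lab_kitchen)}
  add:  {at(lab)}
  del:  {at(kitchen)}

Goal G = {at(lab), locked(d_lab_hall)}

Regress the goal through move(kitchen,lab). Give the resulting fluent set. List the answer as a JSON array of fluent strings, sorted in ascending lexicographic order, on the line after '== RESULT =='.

Regress:
  G ∩ del = {}  (empty — regression defined)
  G \ add = {at(lab), locked(d_lab_hall)} \ {at(lab)} = {locked(d_lab_hall)}
  ∪ pre   = {locked(d_lab_hall)} ∪ {at(kitchen), open(d_lab_kitchen)}
          = {at(kitchen), locked(d_lab_hall), open(d_lab_kitchen)}

== RESULT ==
["at(kitchen)", "locked(d_lab_hall)", "open(d_lab_kitchen)"]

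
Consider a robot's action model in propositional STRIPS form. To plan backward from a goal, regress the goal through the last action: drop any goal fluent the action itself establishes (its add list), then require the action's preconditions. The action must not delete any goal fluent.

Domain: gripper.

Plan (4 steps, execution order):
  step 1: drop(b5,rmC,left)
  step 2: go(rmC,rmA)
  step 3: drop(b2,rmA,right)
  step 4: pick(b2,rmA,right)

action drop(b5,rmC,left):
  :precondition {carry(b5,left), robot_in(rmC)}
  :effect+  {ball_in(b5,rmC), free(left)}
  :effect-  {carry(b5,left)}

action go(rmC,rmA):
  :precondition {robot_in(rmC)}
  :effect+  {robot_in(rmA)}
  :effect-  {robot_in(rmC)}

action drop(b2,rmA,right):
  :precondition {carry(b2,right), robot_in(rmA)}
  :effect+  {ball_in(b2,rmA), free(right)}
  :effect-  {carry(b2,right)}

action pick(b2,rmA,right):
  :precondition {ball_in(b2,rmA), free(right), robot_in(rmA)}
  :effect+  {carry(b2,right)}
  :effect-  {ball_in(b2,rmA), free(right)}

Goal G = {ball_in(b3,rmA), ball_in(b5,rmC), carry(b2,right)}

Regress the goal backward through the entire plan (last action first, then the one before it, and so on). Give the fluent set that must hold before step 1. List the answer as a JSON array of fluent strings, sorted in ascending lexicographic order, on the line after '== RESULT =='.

Regress step by step:
  through step 4 (pick(b2,rmA,right)): drop {carry(b2,right)}, keep {ball_in(b3,rmA), ball_in(b5,rmC)}, require {ball_in(b2,rmA), free(right), robot_in(rmA)}
    → {ball_in(b2,rmA), ball_in(b3,rmA), ball_in(b5,rmC), free(right), robot_in(rmA)}
  through step 3 (drop(b2,rmA,right)): drop {ball_in(b2,rmA), free(right)}, keep {ball_in(b3,rmA), ball_in(b5,rmC), robot_in(rmA)}, require {carry(b2,right), robot_in(rmA)}
    → {ball_in(b3,rmA), ball_in(b5,rmC), carry(b2,right), robot_in(rmA)}
  through step 2 (go(rmC,rmA)): drop {robot_in(rmA)}, keep {ball_in(b3,rmA), ball_in(b5,rmC), carry(b2,right)}, require {robot_in(rmC)}
    → {ball_in(b3,rmA), ball_in(b5,rmC), carry(b2,right), robot_in(rmC)}
  through step 1 (drop(b5,rmC,left)): drop {ball_in(b5,rmC)}, keep {ball_in(b3,rmA), carry(b2,right), robot_in(rmC)}, require {carry(b5,left), robot_in(rmC)}
    → {ball_in(b3,rmA), carry(b2,right), carry(b5,left), robot_in(rmC)}

== RESULT ==
["ball_in(b3,rmA)", "carry(b2,right)", "carry(b5,left)", "robot_in(rmC)"]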